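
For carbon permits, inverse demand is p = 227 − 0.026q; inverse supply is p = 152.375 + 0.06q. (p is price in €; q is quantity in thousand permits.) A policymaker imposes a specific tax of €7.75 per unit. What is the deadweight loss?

Competitive equilibrium: 227 − 0.026q = 152.375 + 0.06q → q* = 867.7326, p* = 204.439.
With the tax, the buyer price exceeds the seller price by 7.75: (227 − 0.026q) − (152.375 + 0.06q) = 7.75 → q' = 777.6163.
Δq = 867.7326 − 777.6163 = 90.1163; the wedge equals the tax, 7.75.
Deadweight loss = ½ × 90.1163 × 7.75 = €349.20 thousand.

€349.20 thousand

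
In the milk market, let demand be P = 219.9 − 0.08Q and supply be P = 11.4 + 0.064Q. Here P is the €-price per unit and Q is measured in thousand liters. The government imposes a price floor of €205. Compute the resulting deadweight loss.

Competitive equilibrium: 219.9 − 0.08Q = 11.4 + 0.064Q → Q* = 1447.9167, P* = 104.0667.
At the floor P = 205, quantity demanded = (219.9 − 205)/0.08 = 186.25.
Sellers' marginal cost at Q' = 186.25: 11.4 + 0.064·186.25 = 23.32.
ΔQ = 1447.9167 − 186.25 = 1261.6667; wedge = 205 − 23.32 = 181.68.
The triangle = ½ × 1261.6667 × 181.68 = €114609.80 thousand.

€114609.80 thousand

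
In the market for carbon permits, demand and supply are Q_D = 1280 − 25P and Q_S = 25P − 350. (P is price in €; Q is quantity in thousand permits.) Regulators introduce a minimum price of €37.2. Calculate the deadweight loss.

€529 thousand

In inverse form: demand P = 51.2 − 0.04Q, supply P = 14 + 0.04Q.
Competitive equilibrium: 51.2 − 0.04Q = 14 + 0.04Q → Q* = 465, P* = 32.6.
At the floor P = 37.2, quantity demanded = (51.2 − 37.2)/0.04 = 350.
Sellers' marginal cost at Q' = 350: 14 + 0.04·350 = 28.
ΔQ = 465 − 350 = 115; wedge = 37.2 − 28 = 9.2.
The triangle = ½ × 115 × 9.2 = €529 thousand.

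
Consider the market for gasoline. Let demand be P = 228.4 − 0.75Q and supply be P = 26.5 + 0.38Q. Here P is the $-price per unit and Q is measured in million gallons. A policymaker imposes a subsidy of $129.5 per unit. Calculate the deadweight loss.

Competitive equilibrium: 228.4 − 0.75Q = 26.5 + 0.38Q → Q* = 178.6726, P* = 94.3956.
The subsidy lowers effective supply by 129.5: P = 0.38Q − 103.
New quantity: 228.4 − 0.75Q = 0.38Q − 103 → Q' = 293.2743.
Overproduction ΔQ = 293.2743 − 178.6726 = 114.6017; wedge = subsidy = 129.5.
Welfare loss = ½ × 114.6017 × 129.5 = $7420.46 million.

$7420.46 million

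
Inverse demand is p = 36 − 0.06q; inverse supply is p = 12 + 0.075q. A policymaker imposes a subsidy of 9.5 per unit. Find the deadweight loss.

334.26

Competitive equilibrium: 36 − 0.06q = 12 + 0.075q → q* = 177.7778, p* = 25.3333.
The subsidy lowers effective supply by 9.5: p = 2.5 + 0.075q.
New quantity: 36 − 0.06q = 2.5 + 0.075q → q' = 248.1481.
Overproduction Δq = 248.1481 − 177.7778 = 70.3703; wedge = subsidy = 9.5.
Welfare loss = ½ × 70.3703 × 9.5 = 334.26.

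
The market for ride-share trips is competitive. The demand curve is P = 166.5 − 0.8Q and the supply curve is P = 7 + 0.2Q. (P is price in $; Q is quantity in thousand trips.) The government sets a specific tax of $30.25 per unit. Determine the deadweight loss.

Competitive equilibrium: 166.5 − 0.8Q = 7 + 0.2Q → Q* = 159.5, P* = 38.9.
With the tax, the buyer price exceeds the seller price by 30.25: (166.5 − 0.8Q) − (7 + 0.2Q) = 30.25 → Q' = 129.25.
ΔQ = 159.5 − 129.25 = 30.25; the wedge equals the tax, 30.25.
The triangle = ½ × 30.25 × 30.25 = $457.53 thousand.

$457.53 thousand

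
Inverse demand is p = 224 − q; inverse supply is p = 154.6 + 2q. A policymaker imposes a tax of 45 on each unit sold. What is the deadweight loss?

337.50

Competitive equilibrium: 224 − q = 154.6 + 2q → q* = 23.1333, p* = 200.8667.
With the tax, the buyer price exceeds the seller price by 45: (224 − q) − (154.6 + 2q) = 45 → q' = 8.1333.
Δq = 23.1333 − 8.1333 = 15; the wedge equals the tax, 45.
DWL = ½ × 15 × 45 = 337.50.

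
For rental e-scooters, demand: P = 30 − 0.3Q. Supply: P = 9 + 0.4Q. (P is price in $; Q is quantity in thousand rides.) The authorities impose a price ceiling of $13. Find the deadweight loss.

Competitive equilibrium: 30 − 0.3Q = 9 + 0.4Q → Q* = 30, P* = 21.
At the ceiling P = 13, quantity supplied = (13 − 9)/0.4 = 10.
Willingness to pay at Q' = 10: 30 − 0.3·10 = 27.
ΔQ = 30 − 10 = 20; wedge = 27 − 13 = 14.
DWL = ½ × 20 × 14 = $140 thousand.

$140 thousand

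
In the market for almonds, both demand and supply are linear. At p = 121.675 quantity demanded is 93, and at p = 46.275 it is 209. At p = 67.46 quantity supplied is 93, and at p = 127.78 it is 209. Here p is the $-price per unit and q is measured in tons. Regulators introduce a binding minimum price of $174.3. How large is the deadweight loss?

Demand slope = (46.275 − 121.675)/(209 − 93) = −0.65, so p = 182.125 − 0.65q.
Supply slope = (127.78 − 67.46)/(209 − 93) = 0.52, so p = 19.1 + 0.52q.
Competitive equilibrium: 182.125 − 0.65q = 19.1 + 0.52q → q* = 139.33761, p* = 91.55556.
At the floor p = 174.3, quantity demanded = (182.125 − 174.3)/0.65 = 12.03846.
Sellers' marginal cost at q' = 12.03846: 19.1 + 0.52·12.03846 = 25.36.
Δq = 139.33761 − 12.03846 = 127.29915; wedge = 174.3 − 25.36 = 148.94.
The triangle = ½ × 127.29915 × 148.94 = $9479.97.

$9479.97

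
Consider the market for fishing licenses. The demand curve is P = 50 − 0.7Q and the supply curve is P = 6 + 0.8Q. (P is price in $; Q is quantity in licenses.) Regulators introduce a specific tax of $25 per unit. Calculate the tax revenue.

Competitive equilibrium: 50 − 0.7Q = 6 + 0.8Q → Q* = 29.3333, P* = 29.4667.
With the tax, the buyer price exceeds the seller price by 25: (50 − 0.7Q) − (6 + 0.8Q) = 25 → Q' = 12.6667.
Tax revenue = 25 × 12.6667 = $316.67.

$316.67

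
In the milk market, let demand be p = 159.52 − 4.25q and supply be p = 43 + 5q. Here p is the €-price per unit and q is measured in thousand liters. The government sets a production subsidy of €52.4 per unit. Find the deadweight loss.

€148.42 thousand

Competitive equilibrium: 159.52 − 4.25q = 43 + 5q → q* = 12.5968, p* = 105.9838.
The subsidy lowers effective supply by 52.4: p = 5q − 9.4.
New quantity: 159.52 − 4.25q = 5q − 9.4 → q' = 18.2616.
Overproduction Δq = 18.2616 − 12.5968 = 5.6648; wedge = subsidy = 52.4.
Welfare loss = ½ × 5.6648 × 52.4 = €148.42 thousand.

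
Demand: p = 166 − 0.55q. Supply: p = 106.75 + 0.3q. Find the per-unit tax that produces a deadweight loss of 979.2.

40.8

Competitive equilibrium: 166 − 0.55q = 106.75 + 0.3q → q* = 69.7059, p* = 127.6618.
A tax t gives Δq = t/0.85 and wedge t, so DWL = t²/1.7.
t²/1.7 = 979.2 → t² = 1664.64 → t = 40.8.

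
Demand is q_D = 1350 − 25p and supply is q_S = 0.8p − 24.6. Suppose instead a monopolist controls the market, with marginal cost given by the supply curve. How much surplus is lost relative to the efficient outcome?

0.19

In inverse form: demand p = 54 − 0.04q, supply p = 30.75 + 1.25q.
Competitive equilibrium: 54 − 0.04q = 30.75 + 1.25q → q* = 18.0233, p* = 53.2791.
Marginal revenue: MR = 54 − 0.08q. Set MR = MC: 54 − 0.08q = 30.75 + 1.25q → q_m = 17.4812.
Price p_m = 54 − 0.04·17.4812 = 53.3008; MC(q_m) = 30.75 + 1.25·17.4812 = 52.6015.
Competitive q* = 18.0233, so Δq = 0.5421; wedge = 53.3008 − 52.6015 = 0.6993.
The triangle = ½ × 0.5421 × 0.6993 = 0.19.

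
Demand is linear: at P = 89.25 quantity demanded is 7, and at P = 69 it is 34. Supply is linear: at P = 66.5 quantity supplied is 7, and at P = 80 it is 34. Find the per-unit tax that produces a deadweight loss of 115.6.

17

Demand slope = (69 − 89.25)/(34 − 7) = −0.75, so P = 94.5 − 0.75Q.
Supply slope = (80 − 66.5)/(34 − 7) = 0.5, so P = 63 + 0.5Q.
Competitive equilibrium: 94.5 − 0.75Q = 63 + 0.5Q → Q* = 25.2, P* = 75.6.
A tax t gives ΔQ = t/1.25 and wedge t, so DWL = t²/2.5.
t²/2.5 = 115.6 → t² = 289 → t = 17.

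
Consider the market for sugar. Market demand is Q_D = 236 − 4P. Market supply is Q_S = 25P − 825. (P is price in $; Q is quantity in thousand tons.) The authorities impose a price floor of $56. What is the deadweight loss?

In inverse form: demand P = 59 − 0.25Q, supply P = 33 + 0.04Q.
Competitive equilibrium: 59 − 0.25Q = 33 + 0.04Q → Q* = 89.6552, P* = 36.5862.
At the floor P = 56, quantity demanded = (59 − 56)/0.25 = 12.
Sellers' marginal cost at Q' = 12: 33 + 0.04·12 = 33.48.
ΔQ = 89.6552 − 12 = 77.6552; wedge = 56 − 33.48 = 22.52.
DWL = ½ × 77.6552 × 22.52 = $874.40 thousand.

$874.40 thousand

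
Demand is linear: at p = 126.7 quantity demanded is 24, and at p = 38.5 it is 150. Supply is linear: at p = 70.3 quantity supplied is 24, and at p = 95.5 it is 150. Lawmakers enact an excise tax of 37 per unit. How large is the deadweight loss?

Demand slope = (38.5 − 126.7)/(150 − 24) = −0.7, so p = 143.5 − 0.7q.
Supply slope = (95.5 − 70.3)/(150 − 24) = 0.2, so p = 65.5 + 0.2q.
Competitive equilibrium: 143.5 − 0.7q = 65.5 + 0.2q → q* = 86.6667, p* = 82.8333.
With the tax, the buyer price exceeds the seller price by 37: (143.5 − 0.7q) − (65.5 + 0.2q) = 37 → q' = 45.5556.
Δq = 86.6667 − 45.5556 = 41.1111; the wedge equals the tax, 37.
Deadweight loss = ½ × 41.1111 × 37 = 760.56.

760.56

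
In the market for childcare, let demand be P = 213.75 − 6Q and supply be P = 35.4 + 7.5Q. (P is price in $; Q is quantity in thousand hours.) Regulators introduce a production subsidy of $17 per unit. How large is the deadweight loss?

$10.70 thousand

Competitive equilibrium: 213.75 − 6Q = 35.4 + 7.5Q → Q* = 13.2111, P* = 134.4833.
The subsidy lowers effective supply by 17: P = 18.4 + 7.5Q.
New quantity: 213.75 − 6Q = 18.4 + 7.5Q → Q' = 14.4704.
Overproduction ΔQ = 14.4704 − 13.2111 = 1.2593; wedge = subsidy = 17.
Welfare loss = ½ × 1.2593 × 17 = $10.70 thousand.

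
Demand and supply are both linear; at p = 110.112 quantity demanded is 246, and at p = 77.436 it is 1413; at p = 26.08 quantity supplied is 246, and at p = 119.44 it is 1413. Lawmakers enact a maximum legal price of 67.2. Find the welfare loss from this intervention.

3765.70

Demand slope = (77.436 − 110.112)/(1413 − 246) = −0.028, so p = 117 − 0.028q.
Supply slope = (119.44 − 26.08)/(1413 − 246) = 0.08, so p = 6.4 + 0.08q.
Competitive equilibrium: 117 − 0.028q = 6.4 + 0.08q → q* = 1024.0741, p* = 88.3259.
At the ceiling p = 67.2, quantity supplied = (67.2 − 6.4)/0.08 = 760.
Willingness to pay at q' = 760: 117 − 0.028·760 = 95.72.
Δq = 1024.0741 − 760 = 264.0741; wedge = 95.72 − 67.2 = 28.52.
DWL = ½ × 264.0741 × 28.52 = 3765.70.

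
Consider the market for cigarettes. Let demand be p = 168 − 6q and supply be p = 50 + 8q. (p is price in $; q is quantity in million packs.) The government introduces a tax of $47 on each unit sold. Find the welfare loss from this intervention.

Competitive equilibrium: 168 − 6q = 50 + 8q → q* = 8.4286, p* = 117.4286.
With the tax, the buyer price exceeds the seller price by 47: (168 − 6q) − (50 + 8q) = 47 → q' = 5.0714.
Δq = 8.4286 − 5.0714 = 3.3572; the wedge equals the tax, 47.
DWL = ½ × 3.3572 × 47 = $78.89 million.

$78.89 million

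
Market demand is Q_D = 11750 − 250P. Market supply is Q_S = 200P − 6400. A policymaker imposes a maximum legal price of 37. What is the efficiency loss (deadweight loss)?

2000

In inverse form: demand P = 47 − 0.004Q, supply P = 32 + 0.005Q.
Competitive equilibrium: 47 − 0.004Q = 32 + 0.005Q → Q* = 1666.6667, P* = 40.3333.
At the ceiling P = 37, quantity supplied = (37 − 32)/0.005 = 1000.
Willingness to pay at Q' = 1000: 47 − 0.004·1000 = 43.
ΔQ = 1666.6667 − 1000 = 666.6667; wedge = 43 − 37 = 6.
Deadweight loss = ½ × 666.6667 × 6 = 2000.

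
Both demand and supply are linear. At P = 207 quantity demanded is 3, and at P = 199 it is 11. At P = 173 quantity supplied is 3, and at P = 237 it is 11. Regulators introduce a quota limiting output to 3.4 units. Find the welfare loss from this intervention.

51.34

Demand slope = (199 − 207)/(11 − 3) = −1, so P = 210 − Q.
Supply slope = (237 − 173)/(11 − 3) = 8, so P = 149 + 8Q.
Competitive equilibrium: 210 − Q = 149 + 8Q → Q* = 6.7778, P* = 203.2222.
At Q = 3.4: demand price = 210 − 1·3.4 = 206.6; supply price = 149 + 8·3.4 = 176.2.
ΔQ = 6.7778 − 3.4 = 3.3778; wedge = 206.6 − 176.2 = 30.4.
Welfare loss = ½ × 3.3778 × 30.4 = 51.34.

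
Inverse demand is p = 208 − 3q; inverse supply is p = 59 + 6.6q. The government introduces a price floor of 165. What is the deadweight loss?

Competitive equilibrium: 208 − 3q = 59 + 6.6q → q* = 15.5208, p* = 161.4375.
At the floor p = 165, quantity demanded = (208 − 165)/3 = 14.3333.
Sellers' marginal cost at q' = 14.3333: 59 + 6.6·14.3333 = 153.5998.
Δq = 15.5208 − 14.3333 = 1.1875; wedge = 165 − 153.5998 = 11.4002.
The triangle = ½ × 1.1875 × 11.4002 = 6.77.

6.77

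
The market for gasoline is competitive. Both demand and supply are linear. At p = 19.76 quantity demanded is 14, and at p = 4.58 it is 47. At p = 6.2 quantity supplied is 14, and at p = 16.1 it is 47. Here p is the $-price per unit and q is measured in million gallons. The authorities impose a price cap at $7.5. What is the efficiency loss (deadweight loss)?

Demand slope = (4.58 − 19.76)/(47 − 14) = −0.46, so p = 26.2 − 0.46q.
Supply slope = (16.1 − 6.2)/(47 − 14) = 0.3, so p = 2 + 0.3q.
Competitive equilibrium: 26.2 − 0.46q = 2 + 0.3q → q* = 31.8421, p* = 11.5526.
At the ceiling p = 7.5, quantity supplied = (7.5 − 2)/0.3 = 18.3333.
Willingness to pay at q' = 18.3333: 26.2 − 0.46·18.3333 = 17.7667.
Δq = 31.8421 − 18.3333 = 13.5088; wedge = 17.7667 − 7.5 = 10.2667.
DWL = ½ × 13.5088 × 10.2667 = $69.35 million.

$69.35 million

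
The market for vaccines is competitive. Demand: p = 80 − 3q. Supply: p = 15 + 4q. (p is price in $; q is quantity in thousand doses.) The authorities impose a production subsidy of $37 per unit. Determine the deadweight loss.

$97.79 thousand

Competitive equilibrium: 80 − 3q = 15 + 4q → q* = 9.2857, p* = 52.1429.
The subsidy lowers effective supply by 37: p = 4q − 22.
New quantity: 80 − 3q = 4q − 22 → q' = 14.5714.
Overproduction Δq = 14.5714 − 9.2857 = 5.2857; wedge = subsidy = 37.
The triangle = ½ × 5.2857 × 37 = $97.79 thousand.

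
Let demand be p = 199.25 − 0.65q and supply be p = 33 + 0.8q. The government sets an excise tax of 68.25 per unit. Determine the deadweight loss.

Competitive equilibrium: 199.25 − 0.65q = 33 + 0.8q → q* = 114.6552, p* = 124.7241.
With the tax, the buyer price exceeds the seller price by 68.25: (199.25 − 0.65q) − (33 + 0.8q) = 68.25 → q' = 67.5862.
Δq = 114.6552 − 67.5862 = 47.069; the wedge equals the tax, 68.25.
The triangle = ½ × 47.069 × 68.25 = 1606.23.

1606.23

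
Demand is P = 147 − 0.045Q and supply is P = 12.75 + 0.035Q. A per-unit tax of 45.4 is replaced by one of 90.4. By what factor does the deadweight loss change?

3.965

Competitive equilibrium: 147 − 0.045Q = 12.75 + 0.035Q → Q* = 1678.125, P* = 71.4844.
For a per-unit tax t: ΔQ = t/0.08, so DWL = ½·t·(t/0.08) = t²/0.16.
At t = 45.4: DWL = 12882.25. At t = 90.4: DWL = 51076.
Ratio = (90.4/45.4)² = 3.965.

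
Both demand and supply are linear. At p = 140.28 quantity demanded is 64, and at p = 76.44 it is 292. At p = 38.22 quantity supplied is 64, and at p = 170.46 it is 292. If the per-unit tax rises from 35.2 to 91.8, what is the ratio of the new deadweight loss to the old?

Demand slope = (76.44 − 140.28)/(292 − 64) = −0.28, so p = 158.2 − 0.28q.
Supply slope = (170.46 − 38.22)/(292 − 64) = 0.58, so p = 1.1 + 0.58q.
Competitive equilibrium: 158.2 − 0.28q = 1.1 + 0.58q → q* = 182.6744, p* = 107.0512.
For a per-unit tax t: Δq = t/0.86, so DWL = ½·t·(t/0.86) = t²/1.72.
At t = 35.2: DWL = 720.372. At t = 91.8: DWL = 4899.558.
Ratio = (91.8/35.2)² = 6.801.

6.801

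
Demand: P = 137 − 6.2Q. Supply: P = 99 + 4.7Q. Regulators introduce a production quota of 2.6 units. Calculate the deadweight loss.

Competitive equilibrium: 137 − 6.2Q = 99 + 4.7Q → Q* = 3.4862, P* = 115.3853.
At Q = 2.6: demand price = 137 − 6.2·2.6 = 120.88; supply price = 99 + 4.7·2.6 = 111.22.
ΔQ = 3.4862 − 2.6 = 0.8862; wedge = 120.88 − 111.22 = 9.66.
DWL = ½ × 0.8862 × 9.66 = 4.28.

4.28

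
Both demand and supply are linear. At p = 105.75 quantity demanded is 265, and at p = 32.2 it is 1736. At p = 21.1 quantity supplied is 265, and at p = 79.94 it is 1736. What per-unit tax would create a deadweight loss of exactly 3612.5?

Demand slope = (32.2 − 105.75)/(1736 − 265) = −0.05, so p = 119 − 0.05q.
Supply slope = (79.94 − 21.1)/(1736 − 265) = 0.04, so p = 10.5 + 0.04q.
Competitive equilibrium: 119 − 0.05q = 10.5 + 0.04q → q* = 1205.5556, p* = 58.7222.
A tax t gives Δq = t/0.09 and wedge t, so DWL = t²/0.18.
t²/0.18 = 3612.5 → t² = 650.25 → t = 25.5.

25.5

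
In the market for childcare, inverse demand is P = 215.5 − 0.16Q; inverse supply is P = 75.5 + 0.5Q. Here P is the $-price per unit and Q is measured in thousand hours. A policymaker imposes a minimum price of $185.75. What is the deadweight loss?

$226.24 thousand

Competitive equilibrium: 215.5 − 0.16Q = 75.5 + 0.5Q → Q* = 212.1212, P* = 181.5606.
At the floor P = 185.75, quantity demanded = (215.5 − 185.75)/0.16 = 185.9375.
Sellers' marginal cost at Q' = 185.9375: 75.5 + 0.5·185.9375 = 168.4688.
ΔQ = 212.1212 − 185.9375 = 26.1837; wedge = 185.75 − 168.4688 = 17.2812.
Welfare loss = ½ × 26.1837 × 17.2812 = $226.24 thousand.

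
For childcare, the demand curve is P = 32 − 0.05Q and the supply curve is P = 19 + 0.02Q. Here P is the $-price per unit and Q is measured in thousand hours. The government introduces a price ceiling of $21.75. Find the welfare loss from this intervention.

Competitive equilibrium: 32 − 0.05Q = 19 + 0.02Q → Q* = 185.7143, P* = 22.7143.
At the ceiling P = 21.75, quantity supplied = (21.75 − 19)/0.02 = 137.5.
Willingness to pay at Q' = 137.5: 32 − 0.05·137.5 = 25.125.
ΔQ = 185.7143 − 137.5 = 48.2143; wedge = 25.125 − 21.75 = 3.375.
Deadweight loss = ½ × 48.2143 × 3.375 = $81.36 thousand.

$81.36 thousand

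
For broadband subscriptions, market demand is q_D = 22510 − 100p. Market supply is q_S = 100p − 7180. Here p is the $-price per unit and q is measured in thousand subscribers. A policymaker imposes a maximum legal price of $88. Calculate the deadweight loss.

In inverse form: demand p = 225.1 − 0.01q, supply p = 71.8 + 0.01q.
Competitive equilibrium: 225.1 − 0.01q = 71.8 + 0.01q → q* = 7665, p* = 148.45.
At the ceiling p = 88, quantity supplied = (88 − 71.8)/0.01 = 1620.
Willingness to pay at q' = 1620: 225.1 − 0.01·1620 = 208.9.
Δq = 7665 − 1620 = 6045; wedge = 208.9 − 88 = 120.9.
DWL = ½ × 6045 × 120.9 = $365420.25 thousand.

$365420.25 thousand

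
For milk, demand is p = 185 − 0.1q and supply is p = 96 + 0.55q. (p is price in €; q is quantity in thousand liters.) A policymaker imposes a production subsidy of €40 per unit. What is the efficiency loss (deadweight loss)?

€1230.77 thousand

Competitive equilibrium: 185 − 0.1q = 96 + 0.55q → q* = 136.9231, p* = 171.3077.
The subsidy lowers effective supply by 40: p = 56 + 0.55q.
New quantity: 185 − 0.1q = 56 + 0.55q → q' = 198.4615.
Overproduction Δq = 198.4615 − 136.9231 = 61.5384; wedge = subsidy = 40.
Welfare loss = ½ × 61.5384 × 40 = €1230.77 thousand.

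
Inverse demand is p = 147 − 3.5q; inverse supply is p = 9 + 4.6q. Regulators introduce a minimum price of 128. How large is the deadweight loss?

545.76

Competitive equilibrium: 147 − 3.5q = 9 + 4.6q → q* = 17.037, p* = 87.3704.
At the floor p = 128, quantity demanded = (147 − 128)/3.5 = 5.4286.
Sellers' marginal cost at q' = 5.4286: 9 + 4.6·5.4286 = 33.9716.
Δq = 17.037 − 5.4286 = 11.6084; wedge = 128 − 33.9716 = 94.0284.
Welfare loss = ½ × 11.6084 × 94.0284 = 545.76.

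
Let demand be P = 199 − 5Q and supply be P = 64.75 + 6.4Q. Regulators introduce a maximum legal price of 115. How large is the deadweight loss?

Competitive equilibrium: 199 − 5Q = 64.75 + 6.4Q → Q* = 11.7763, P* = 140.1184.
At the ceiling P = 115, quantity supplied = (115 − 64.75)/6.4 = 7.8516.
Willingness to pay at Q' = 7.8516: 199 − 5·7.8516 = 159.742.
ΔQ = 11.7763 − 7.8516 = 3.9247; wedge = 159.742 − 115 = 44.742.
Welfare loss = ½ × 3.9247 × 44.742 = 87.80.

87.80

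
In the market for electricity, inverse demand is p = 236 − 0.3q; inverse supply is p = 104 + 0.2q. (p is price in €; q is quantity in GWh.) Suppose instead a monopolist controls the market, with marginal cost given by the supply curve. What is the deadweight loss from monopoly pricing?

€2450.25

Competitive equilibrium: 236 − 0.3q = 104 + 0.2q → q* = 264, p* = 156.8.
Marginal revenue: MR = 236 − 0.6q. Set MR = MC: 236 − 0.6q = 104 + 0.2q → q_m = 165.
Price p_m = 236 − 0.3·165 = 186.5; MC(q_m) = 104 + 0.2·165 = 137.
Competitive q* = 264, so Δq = 99; wedge = 186.5 − 137 = 49.5.
The triangle = ½ × 99 × 49.5 = €2450.25.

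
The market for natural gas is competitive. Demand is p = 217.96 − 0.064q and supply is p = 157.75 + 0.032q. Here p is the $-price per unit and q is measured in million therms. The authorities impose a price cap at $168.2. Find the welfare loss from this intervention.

$4338.02 million

Competitive equilibrium: 217.96 − 0.064q = 157.75 + 0.032q → q* = 627.1875, p* = 177.82.
At the ceiling p = 168.2, quantity supplied = (168.2 − 157.75)/0.032 = 326.5625.
Willingness to pay at q' = 326.5625: 217.96 − 0.064·326.5625 = 197.06.
Δq = 627.1875 − 326.5625 = 300.625; wedge = 197.06 − 168.2 = 28.86.
Deadweight loss = ½ × 300.625 × 28.86 = $4338.02 million.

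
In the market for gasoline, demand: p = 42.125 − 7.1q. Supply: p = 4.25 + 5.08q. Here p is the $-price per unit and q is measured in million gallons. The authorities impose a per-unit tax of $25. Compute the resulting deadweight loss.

Competitive equilibrium: 42.125 − 7.1q = 4.25 + 5.08q → q* = 3.1096, p* = 20.0468.
With the tax, the buyer price exceeds the seller price by 25: (42.125 − 7.1q) − (4.25 + 5.08q) = 25 → q' = 1.0571.
Δq = 3.1096 − 1.0571 = 2.0525; the wedge equals the tax, 25.
Welfare loss = ½ × 2.0525 × 25 = $25.66 million.

$25.66 million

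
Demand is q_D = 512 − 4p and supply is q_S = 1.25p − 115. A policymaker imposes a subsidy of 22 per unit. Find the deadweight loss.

In inverse form: demand p = 128 − 0.25q, supply p = 92 + 0.8q.
Competitive equilibrium: 128 − 0.25q = 92 + 0.8q → q* = 34.2857, p* = 119.4286.
The subsidy lowers effective supply by 22: p = 70 + 0.8q.
New quantity: 128 − 0.25q = 70 + 0.8q → q' = 55.2381.
Overproduction Δq = 55.2381 − 34.2857 = 20.9524; wedge = subsidy = 22.
Deadweight loss = ½ × 20.9524 × 22 = 230.48.

230.48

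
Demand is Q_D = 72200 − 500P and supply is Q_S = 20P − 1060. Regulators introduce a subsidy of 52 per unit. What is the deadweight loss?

26000

In inverse form: demand P = 144.4 − 0.002Q, supply P = 53 + 0.05Q.
Competitive equilibrium: 144.4 − 0.002Q = 53 + 0.05Q → Q* = 1757.6923, P* = 140.8846.
The subsidy lowers effective supply by 52: P = 1 + 0.05Q.
New quantity: 144.4 − 0.002Q = 1 + 0.05Q → Q' = 2757.6923.
Overproduction ΔQ = 2757.6923 − 1757.6923 = 1000; wedge = subsidy = 52.
Welfare loss = ½ × 1000 × 52 = 26000.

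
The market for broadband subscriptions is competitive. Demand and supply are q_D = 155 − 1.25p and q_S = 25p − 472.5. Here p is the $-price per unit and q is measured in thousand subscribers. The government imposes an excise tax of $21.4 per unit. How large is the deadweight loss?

In inverse form: demand p = 124 − 0.8q, supply p = 18.9 + 0.04q.
Competitive equilibrium: 124 − 0.8q = 18.9 + 0.04q → q* = 125.11905, p* = 23.90476.
With the tax, the buyer price exceeds the seller price by 21.4: (124 − 0.8q) − (18.9 + 0.04q) = 21.4 → q' = 99.64286.
Δq = 125.11905 − 99.64286 = 25.47619; the wedge equals the tax, 21.4.
DWL = ½ × 25.47619 × 21.4 = $272.60 thousand.

$272.60 thousand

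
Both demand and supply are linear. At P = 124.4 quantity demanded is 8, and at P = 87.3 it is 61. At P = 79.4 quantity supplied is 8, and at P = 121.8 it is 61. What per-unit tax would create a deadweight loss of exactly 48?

12

Demand slope = (87.3 − 124.4)/(61 − 8) = −0.7, so P = 130 − 0.7Q.
Supply slope = (121.8 − 79.4)/(61 − 8) = 0.8, so P = 73 + 0.8Q.
Competitive equilibrium: 130 − 0.7Q = 73 + 0.8Q → Q* = 38, P* = 103.4.
A tax t gives ΔQ = t/1.5 and wedge t, so DWL = t²/3.
t²/3 = 48 → t² = 144 → t = 12.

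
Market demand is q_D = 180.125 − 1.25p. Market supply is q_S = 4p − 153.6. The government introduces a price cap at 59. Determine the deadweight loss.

175.18

In inverse form: demand p = 144.1 − 0.8q, supply p = 38.4 + 0.25q.
Competitive equilibrium: 144.1 − 0.8q = 38.4 + 0.25q → q* = 100.6667, p* = 63.5667.
At the ceiling p = 59, quantity supplied = (59 − 38.4)/0.25 = 82.4.
Willingness to pay at q' = 82.4: 144.1 − 0.8·82.4 = 78.18.
Δq = 100.6667 − 82.4 = 18.2667; wedge = 78.18 − 59 = 19.18.
The triangle = ½ × 18.2667 × 19.18 = 175.18.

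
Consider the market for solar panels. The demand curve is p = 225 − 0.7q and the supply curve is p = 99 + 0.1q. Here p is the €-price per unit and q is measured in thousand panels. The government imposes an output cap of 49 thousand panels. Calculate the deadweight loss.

€4708.90 thousand

Competitive equilibrium: 225 − 0.7q = 99 + 0.1q → q* = 157.5, p* = 114.75.
At q = 49: demand price = 225 − 0.7·49 = 190.7; supply price = 99 + 0.1·49 = 103.9.
Δq = 157.5 − 49 = 108.5; wedge = 190.7 − 103.9 = 86.8.
Welfare loss = ½ × 108.5 × 86.8 = €4708.90 thousand.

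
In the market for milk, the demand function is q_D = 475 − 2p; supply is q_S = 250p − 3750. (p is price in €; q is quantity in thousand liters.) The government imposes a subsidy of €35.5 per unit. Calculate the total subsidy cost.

€18172.62 thousand

In inverse form: demand p = 237.5 − 0.5q, supply p = 15 + 0.004q.
Competitive equilibrium: 237.5 − 0.5q = 15 + 0.004q → q* = 441.4683, p* = 16.7659.
The subsidy lowers effective supply by 35.5: p = 0.004q − 20.5.
New quantity: 237.5 − 0.5q = 0.004q − 20.5 → q' = 511.9048.
Total subsidy cost = 35.5 × 511.9048 = €18172.62 thousand.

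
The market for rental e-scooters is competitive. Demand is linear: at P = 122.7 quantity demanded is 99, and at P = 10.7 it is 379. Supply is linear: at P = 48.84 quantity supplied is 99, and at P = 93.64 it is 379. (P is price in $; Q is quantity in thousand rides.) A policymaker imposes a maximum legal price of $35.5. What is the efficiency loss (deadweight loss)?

$12975.27 thousand

Demand slope = (10.7 − 122.7)/(379 − 99) = −0.4, so P = 162.3 − 0.4Q.
Supply slope = (93.64 − 48.84)/(379 − 99) = 0.16, so P = 33 + 0.16Q.
Competitive equilibrium: 162.3 − 0.4Q = 33 + 0.16Q → Q* = 230.8929, P* = 69.9429.
At the ceiling P = 35.5, quantity supplied = (35.5 − 33)/0.16 = 15.625.
Willingness to pay at Q' = 15.625: 162.3 − 0.4·15.625 = 156.05.
ΔQ = 230.8929 − 15.625 = 215.2679; wedge = 156.05 − 35.5 = 120.55.
The triangle = ½ × 215.2679 × 120.55 = $12975.27 thousand.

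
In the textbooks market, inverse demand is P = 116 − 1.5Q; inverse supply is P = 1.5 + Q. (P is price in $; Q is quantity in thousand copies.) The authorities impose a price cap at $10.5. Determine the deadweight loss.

$1692.80 thousand

Competitive equilibrium: 116 − 1.5Q = 1.5 + Q → Q* = 45.8, P* = 47.3.
At the ceiling P = 10.5, quantity supplied = (10.5 − 1.5)/1 = 9.
Willingness to pay at Q' = 9: 116 − 1.5·9 = 102.5.
ΔQ = 45.8 − 9 = 36.8; wedge = 102.5 − 10.5 = 92.
The triangle = ½ × 36.8 × 92 = $1692.80 thousand.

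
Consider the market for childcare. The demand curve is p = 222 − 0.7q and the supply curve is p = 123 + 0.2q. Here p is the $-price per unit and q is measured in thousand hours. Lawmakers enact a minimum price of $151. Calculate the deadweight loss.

Competitive equilibrium: 222 − 0.7q = 123 + 0.2q → q* = 110, p* = 145.
At the floor p = 151, quantity demanded = (222 − 151)/0.7 = 101.4286.
Sellers' marginal cost at q' = 101.4286: 123 + 0.2·101.4286 = 143.2857.
Δq = 110 − 101.4286 = 8.5714; wedge = 151 − 143.2857 = 7.7143.
Welfare loss = ½ × 8.5714 × 7.7143 = $33.06 thousand.

$33.06 thousand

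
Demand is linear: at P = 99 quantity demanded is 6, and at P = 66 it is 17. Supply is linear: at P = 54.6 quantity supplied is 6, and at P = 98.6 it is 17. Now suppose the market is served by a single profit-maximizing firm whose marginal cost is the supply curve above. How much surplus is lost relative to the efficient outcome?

Demand slope = (66 − 99)/(17 − 6) = −3, so P = 117 − 3Q.
Supply slope = (98.6 − 54.6)/(17 − 6) = 4, so P = 30.6 + 4Q.
Competitive equilibrium: 117 − 3Q = 30.6 + 4Q → Q* = 12.3429, P* = 79.9714.
Marginal revenue: MR = 117 − 6Q. Set MR = MC: 117 − 6Q = 30.6 + 4Q → Q_m = 8.64.
Price P_m = 117 − 3·8.64 = 91.08; MC(Q_m) = 30.6 + 4·8.64 = 65.16.
Competitive Q* = 12.3429, so ΔQ = 3.7029; wedge = 91.08 − 65.16 = 25.92.
Deadweight loss = ½ × 3.7029 × 25.92 = 47.99.

47.99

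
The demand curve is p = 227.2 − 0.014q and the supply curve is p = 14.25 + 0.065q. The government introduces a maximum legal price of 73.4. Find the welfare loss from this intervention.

Competitive equilibrium: 227.2 − 0.014q = 14.25 + 0.065q → q* = 2695.56962, p* = 189.46203.
At the ceiling p = 73.4, quantity supplied = (73.4 − 14.25)/0.065 = 910.
Willingness to pay at q' = 910: 227.2 − 0.014·910 = 214.46.
Δq = 2695.56962 − 910 = 1785.56962; wedge = 214.46 − 73.4 = 141.06.
Welfare loss = ½ × 1785.56962 × 141.06 = 125936.23.

125936.23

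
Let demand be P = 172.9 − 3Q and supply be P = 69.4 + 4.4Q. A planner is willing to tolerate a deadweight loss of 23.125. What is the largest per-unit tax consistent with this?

18.5

Competitive equilibrium: 172.9 − 3Q = 69.4 + 4.4Q → Q* = 13.9865, P* = 130.9405.
A tax t gives ΔQ = t/7.4 and wedge t, so DWL = t²/14.8.
t²/14.8 = 23.125 → t² = 342.25 → t = 18.5.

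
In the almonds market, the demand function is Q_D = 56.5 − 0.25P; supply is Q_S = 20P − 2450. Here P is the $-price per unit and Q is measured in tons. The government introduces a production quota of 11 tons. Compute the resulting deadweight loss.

In inverse form: demand P = 226 − 4Q, supply P = 122.5 + 0.05Q.
Competitive equilibrium: 226 − 4Q = 122.5 + 0.05Q → Q* = 25.55556, P* = 123.77778.
At Q = 11: demand price = 226 − 4·11 = 182; supply price = 122.5 + 0.05·11 = 123.05.
ΔQ = 25.55556 − 11 = 14.55556; wedge = 182 − 123.05 = 58.95.
DWL = ½ × 14.55556 × 58.95 = $429.025.

$429.025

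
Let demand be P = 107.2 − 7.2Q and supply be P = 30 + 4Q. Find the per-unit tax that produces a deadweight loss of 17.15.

Competitive equilibrium: 107.2 − 7.2Q = 30 + 4Q → Q* = 6.8929, P* = 57.5714.
A tax t gives ΔQ = t/11.2 and wedge t, so DWL = t²/22.4.
t²/22.4 = 17.15 → t² = 384.16 → t = 19.6.

19.6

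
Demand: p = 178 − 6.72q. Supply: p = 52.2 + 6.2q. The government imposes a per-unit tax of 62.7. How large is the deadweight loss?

Competitive equilibrium: 178 − 6.72q = 52.2 + 6.2q → q* = 9.7368, p* = 112.5684.
With the tax, the buyer price exceeds the seller price by 62.7: (178 − 6.72q) − (52.2 + 6.2q) = 62.7 → q' = 4.8839.
Δq = 9.7368 − 4.8839 = 4.8529; the wedge equals the tax, 62.7.
Deadweight loss = ½ × 4.8529 × 62.7 = 152.14.

152.14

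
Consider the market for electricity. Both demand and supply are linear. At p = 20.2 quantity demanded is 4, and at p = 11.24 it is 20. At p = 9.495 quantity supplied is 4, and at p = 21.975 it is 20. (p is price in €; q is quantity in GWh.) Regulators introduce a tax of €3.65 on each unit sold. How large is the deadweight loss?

€4.97

Demand slope = (11.24 − 20.2)/(20 − 4) = −0.56, so p = 22.44 − 0.56q.
Supply slope = (21.975 − 9.495)/(20 − 4) = 0.78, so p = 6.375 + 0.78q.
Competitive equilibrium: 22.44 − 0.56q = 6.375 + 0.78q → q* = 11.9888, p* = 15.7263.
With the tax, the buyer price exceeds the seller price by 3.65: (22.44 − 0.56q) − (6.375 + 0.78q) = 3.65 → q' = 9.2649.
Δq = 11.9888 − 9.2649 = 2.7239; the wedge equals the tax, 3.65.
DWL = ½ × 2.7239 × 3.65 = €4.97.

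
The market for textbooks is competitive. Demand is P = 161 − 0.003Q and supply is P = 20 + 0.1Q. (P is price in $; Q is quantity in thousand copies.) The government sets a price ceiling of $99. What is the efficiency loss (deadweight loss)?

$17260.86 thousand

Competitive equilibrium: 161 − 0.003Q = 20 + 0.1Q → Q* = 1368.932, P* = 156.8932.
At the ceiling P = 99, quantity supplied = (99 − 20)/0.1 = 790.
Willingness to pay at Q' = 790: 161 − 0.003·790 = 158.63.
ΔQ = 1368.932 − 790 = 578.932; wedge = 158.63 − 99 = 59.63.
DWL = ½ × 578.932 × 59.63 = $17260.86 thousand.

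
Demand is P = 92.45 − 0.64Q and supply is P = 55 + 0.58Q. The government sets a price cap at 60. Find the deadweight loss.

Competitive equilibrium: 92.45 − 0.64Q = 55 + 0.58Q → Q* = 30.6967, P* = 72.8041.
At the ceiling P = 60, quantity supplied = (60 − 55)/0.58 = 8.6207.
Willingness to pay at Q' = 8.6207: 92.45 − 0.64·8.6207 = 86.9328.
ΔQ = 30.6967 − 8.6207 = 22.076; wedge = 86.9328 − 60 = 26.9328.
Deadweight loss = ½ × 22.076 × 26.9328 = 297.28.

297.28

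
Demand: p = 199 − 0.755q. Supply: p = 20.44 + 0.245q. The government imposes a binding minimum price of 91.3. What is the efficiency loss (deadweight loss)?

Competitive equilibrium: 199 − 0.755q = 20.44 + 0.245q → q* = 178.56, p* = 64.1872.
At the floor p = 91.3, quantity demanded = (199 − 91.3)/0.755 = 142.649.
Sellers' marginal cost at q' = 142.649: 20.44 + 0.245·142.649 = 55.389.
Δq = 178.56 − 142.649 = 35.911; wedge = 91.3 − 55.389 = 35.911.
DWL = ½ × 35.911 × 35.911 = 644.80.

644.80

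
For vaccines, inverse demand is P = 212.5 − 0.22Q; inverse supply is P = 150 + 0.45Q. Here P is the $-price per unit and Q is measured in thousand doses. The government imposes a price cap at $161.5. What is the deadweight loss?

$1536.67 thousand

Competitive equilibrium: 212.5 − 0.22Q = 150 + 0.45Q → Q* = 93.2836, P* = 191.9776.
At the ceiling P = 161.5, quantity supplied = (161.5 − 150)/0.45 = 25.5556.
Willingness to pay at Q' = 25.5556: 212.5 − 0.22·25.5556 = 206.8778.
ΔQ = 93.2836 − 25.5556 = 67.728; wedge = 206.8778 − 161.5 = 45.3778.
The triangle = ½ × 67.728 × 45.3778 = $1536.67 thousand.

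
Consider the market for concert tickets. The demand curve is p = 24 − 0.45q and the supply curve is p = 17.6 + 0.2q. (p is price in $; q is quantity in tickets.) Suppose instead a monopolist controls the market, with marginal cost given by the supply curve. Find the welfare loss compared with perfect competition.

$5.27

Competitive equilibrium: 24 − 0.45q = 17.6 + 0.2q → q* = 9.8462, p* = 19.5692.
Marginal revenue: MR = 24 − 0.9q. Set MR = MC: 24 − 0.9q = 17.6 + 0.2q → q_m = 5.8182.
Price p_m = 24 − 0.45·5.8182 = 21.3818; MC(q_m) = 17.6 + 0.2·5.8182 = 18.7636.
Competitive q* = 9.8462, so Δq = 4.028; wedge = 21.3818 − 18.7636 = 2.6182.
Deadweight loss = ½ × 4.028 × 2.6182 = $5.27.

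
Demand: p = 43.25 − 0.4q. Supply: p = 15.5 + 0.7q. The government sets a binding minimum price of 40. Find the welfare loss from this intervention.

Competitive equilibrium: 43.25 − 0.4q = 15.5 + 0.7q → q* = 25.2273, p* = 33.1591.
At the floor p = 40, quantity demanded = (43.25 − 40)/0.4 = 8.125.
Sellers' marginal cost at q' = 8.125: 15.5 + 0.7·8.125 = 21.1875.
Δq = 25.2273 − 8.125 = 17.1023; wedge = 40 − 21.1875 = 18.8125.
DWL = ½ × 17.1023 × 18.8125 = 160.87.

160.87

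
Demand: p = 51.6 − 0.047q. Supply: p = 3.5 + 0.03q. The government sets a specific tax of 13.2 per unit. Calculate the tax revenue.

Competitive equilibrium: 51.6 − 0.047q = 3.5 + 0.03q → q* = 624.6753, p* = 22.2403.
With the tax, the buyer price exceeds the seller price by 13.2: (51.6 − 0.047q) − (3.5 + 0.03q) = 13.2 → q' = 453.2468.
Tax revenue = 13.2 × 453.2468 = 5982.86.

5982.86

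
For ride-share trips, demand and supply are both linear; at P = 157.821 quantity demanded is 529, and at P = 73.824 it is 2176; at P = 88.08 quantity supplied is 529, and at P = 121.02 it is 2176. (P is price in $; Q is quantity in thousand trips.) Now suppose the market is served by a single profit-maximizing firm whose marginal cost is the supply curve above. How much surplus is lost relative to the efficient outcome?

Demand slope = (73.824 − 157.821)/(2176 − 529) = −0.051, so P = 184.8 − 0.051Q.
Supply slope = (121.02 − 88.08)/(2176 − 529) = 0.02, so P = 77.5 + 0.02Q.
Competitive equilibrium: 184.8 − 0.051Q = 77.5 + 0.02Q → Q* = 1511.26761, P* = 107.72535.
Marginal revenue: MR = 184.8 − 0.102Q. Set MR = MC: 184.8 − 0.102Q = 77.5 + 0.02Q → Q_m = 879.5082.
Price P_m = 184.8 − 0.051·879.5082 = 139.94508; MC(Q_m) = 77.5 + 0.02·879.5082 = 95.09016.
Competitive Q* = 1511.26761, so ΔQ = 631.75941; wedge = 139.94508 − 95.09016 = 44.85492.
DWL = ½ × 631.75941 × 44.85492 = $14168.76 thousand.

$14168.76 thousand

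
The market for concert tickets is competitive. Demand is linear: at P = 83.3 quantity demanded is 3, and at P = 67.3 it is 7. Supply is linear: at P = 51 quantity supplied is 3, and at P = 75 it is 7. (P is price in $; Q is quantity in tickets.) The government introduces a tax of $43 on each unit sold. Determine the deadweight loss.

Demand slope = (67.3 − 83.3)/(7 − 3) = −4, so P = 95.3 − 4Q.
Supply slope = (75 − 51)/(7 − 3) = 6, so P = 33 + 6Q.
Competitive equilibrium: 95.3 − 4Q = 33 + 6Q → Q* = 6.23, P* = 70.38.
With the tax, the buyer price exceeds the seller price by 43: (95.3 − 4Q) − (33 + 6Q) = 43 → Q' = 1.93.
ΔQ = 6.23 − 1.93 = 4.3; the wedge equals the tax, 43.
Welfare loss = ½ × 4.3 × 43 = $92.45.

$92.45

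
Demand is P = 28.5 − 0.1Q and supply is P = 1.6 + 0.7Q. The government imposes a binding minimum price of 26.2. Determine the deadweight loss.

Competitive equilibrium: 28.5 − 0.1Q = 1.6 + 0.7Q → Q* = 33.625, P* = 25.1375.
At the floor P = 26.2, quantity demanded = (28.5 − 26.2)/0.1 = 23.
Sellers' marginal cost at Q' = 23: 1.6 + 0.7·23 = 17.7.
ΔQ = 33.625 − 23 = 10.625; wedge = 26.2 − 17.7 = 8.5.
DWL = ½ × 10.625 × 8.5 = 45.16.

45.16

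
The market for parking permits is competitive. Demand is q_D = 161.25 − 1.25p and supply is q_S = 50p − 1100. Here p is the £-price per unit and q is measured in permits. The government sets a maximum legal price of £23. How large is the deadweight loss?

In inverse form: demand p = 129 − 0.8q, supply p = 22 + 0.02q.
Competitive equilibrium: 129 − 0.8q = 22 + 0.02q → q* = 130.4878, p* = 24.6098.
At the ceiling p = 23, quantity supplied = (23 − 22)/0.02 = 50.
Willingness to pay at q' = 50: 129 − 0.8·50 = 89.
Δq = 130.4878 − 50 = 80.4878; wedge = 89 − 23 = 66.
Deadweight loss = ½ × 80.4878 × 66 = £2656.10.

£2656.10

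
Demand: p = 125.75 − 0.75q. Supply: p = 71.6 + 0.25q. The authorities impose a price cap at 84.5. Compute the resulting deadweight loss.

3.25

Competitive equilibrium: 125.75 − 0.75q = 71.6 + 0.25q → q* = 54.15, p* = 85.1375.
At the ceiling p = 84.5, quantity supplied = (84.5 − 71.6)/0.25 = 51.6.
Willingness to pay at q' = 51.6: 125.75 − 0.75·51.6 = 87.05.
Δq = 54.15 − 51.6 = 2.55; wedge = 87.05 − 84.5 = 2.55.
The triangle = ½ × 2.55 × 2.55 = 3.25.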